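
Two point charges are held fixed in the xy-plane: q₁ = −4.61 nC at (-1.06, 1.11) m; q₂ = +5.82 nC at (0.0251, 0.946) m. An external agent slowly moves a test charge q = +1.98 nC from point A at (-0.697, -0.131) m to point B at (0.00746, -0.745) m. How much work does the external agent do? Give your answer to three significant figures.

6.49×10⁻⁹ J

For quasistatic motion the external work equals the change in potential energy: W_ext = qΔV = q(V_B − V_A).
At A: distances to the source charges are 1.29 m, 1.30 m; V_A = Σ kqᵢ/rᵢ = 8.30 V.
At B: distances to the source charges are 2.14 m, 1.69 m; V_B = Σ kqᵢ/rᵢ = 11.6 V.
ΔV = V_B − V_A = 3.28 V.
W_ext = qΔV = (1.98×10⁻⁹ C)(3.28 V) = 6.49×10⁻⁹ J.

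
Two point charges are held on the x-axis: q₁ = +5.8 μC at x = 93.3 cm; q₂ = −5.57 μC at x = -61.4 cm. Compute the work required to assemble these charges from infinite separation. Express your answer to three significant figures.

The work to assemble the configuration equals its total potential energy, U = Σ kqᵢqⱼ/rᵢⱼ over all pairs.
Pair separations: r₁₂ = 1.55 m.
U = (-0.188) = -0.188 J.

-0.188 J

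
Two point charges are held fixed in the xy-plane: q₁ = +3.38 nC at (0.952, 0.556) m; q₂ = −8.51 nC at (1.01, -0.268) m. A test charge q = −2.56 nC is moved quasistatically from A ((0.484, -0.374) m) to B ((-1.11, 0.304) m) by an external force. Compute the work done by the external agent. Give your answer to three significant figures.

-2.39×10⁻⁷ J

For quasistatic motion the external work equals the change in potential energy: W_ext = qΔV = q(V_B − V_A).
At A: distances to the source charges are 1.04 m, 0.537 m; V_A = Σ kqᵢ/rᵢ = -113 V.
At B: distances to the source charges are 2.08 m, 2.20 m; V_B = Σ kqᵢ/rᵢ = -20.2 V.
ΔV = V_B − V_A = 93.2 V.
W_ext = qΔV = (-2.56×10⁻⁹ C)(93.2 V) = -2.39×10⁻⁷ J.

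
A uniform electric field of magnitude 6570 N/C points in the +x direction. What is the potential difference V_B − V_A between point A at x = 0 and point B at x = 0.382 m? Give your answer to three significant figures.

-2510 V

In a uniform field, potential decreases in the direction of E: V_B − V_A = −E·Δx.
V_B − V_A = −(6570 V/m)(0.382 m) = -2510 V.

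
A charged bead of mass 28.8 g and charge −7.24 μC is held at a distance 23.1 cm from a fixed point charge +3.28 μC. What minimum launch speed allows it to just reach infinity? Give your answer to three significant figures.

To just escape, total mechanical energy must reach zero at infinity: ½mv²_min + U = 0, so ½mv²_min = −U = |kQq|/r.
|U| = |kQq|/r = (8.99×10⁹ N·m²/C²)(3.28×10⁻⁶)(7.24×10⁻⁶)/(0.231) = 0.924 J.
v_min = √(2|U|/m) = √(2·0.924/0.0288) = 8.01 m/s.

8.01 m/s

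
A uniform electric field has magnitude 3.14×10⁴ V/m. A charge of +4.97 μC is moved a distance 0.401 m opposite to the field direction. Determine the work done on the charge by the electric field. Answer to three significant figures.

The potential change for a displacement 0.401 m opposite to the field direction is ΔV = +Ed = 1.26×10⁴ V.
W_field = −qΔV = -0.0626 J.

-0.0626 J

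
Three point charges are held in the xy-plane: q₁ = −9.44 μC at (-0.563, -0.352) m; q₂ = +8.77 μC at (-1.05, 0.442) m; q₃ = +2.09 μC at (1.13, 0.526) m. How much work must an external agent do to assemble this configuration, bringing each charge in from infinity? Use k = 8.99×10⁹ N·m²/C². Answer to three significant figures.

The work to assemble the configuration equals its total potential energy, U = Σ kqᵢqⱼ/rᵢⱼ over all pairs.
Pair separations: r₁₂ = 0.931 m, r₁₃ = 1.91 m, r₂₃ = 2.18 m.
U = (-0.799) + (-0.0930) + (0.0755) = -0.817 J.

-0.817 J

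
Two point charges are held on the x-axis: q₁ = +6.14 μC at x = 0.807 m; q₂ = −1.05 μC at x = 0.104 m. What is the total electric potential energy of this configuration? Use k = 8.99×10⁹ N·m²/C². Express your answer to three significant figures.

-0.0824 J

The work to assemble the configuration equals its total potential energy, U = Σ kqᵢqⱼ/rᵢⱼ over all pairs.
Pair separations: r₁₂ = 0.703 m.
U = (-0.0824) = -0.0824 J.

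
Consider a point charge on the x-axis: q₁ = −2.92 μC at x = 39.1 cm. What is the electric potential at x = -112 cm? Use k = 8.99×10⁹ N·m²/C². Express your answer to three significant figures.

-1.74×10⁴ V

Electric potential is a scalar, so the contributions from each charge add algebraically: V = Σ kqᵢ/rᵢ.
V = k[(-2.92×10⁻⁶)/(1.51)] = -1.74×10⁴ V.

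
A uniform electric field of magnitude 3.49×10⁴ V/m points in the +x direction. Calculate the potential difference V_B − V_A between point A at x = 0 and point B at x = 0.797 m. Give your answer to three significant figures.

In a uniform field, potential decreases in the direction of E: V_B − V_A = −E·Δx.
V_B − V_A = −(3.49×10⁴ V/m)(0.797 m) = -2.78×10⁴ V.

-2.78×10⁴ V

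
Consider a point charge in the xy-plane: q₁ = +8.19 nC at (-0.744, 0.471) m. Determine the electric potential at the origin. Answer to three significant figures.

Electric potential is a scalar, so the contributions from each charge add algebraically: V = Σ kqᵢ/rᵢ.
Distances from the field point to each charge: r₁ = 0.881 m.
V = k[(8.19×10⁻⁹)/(0.881)] = 83.6 V.

83.6 V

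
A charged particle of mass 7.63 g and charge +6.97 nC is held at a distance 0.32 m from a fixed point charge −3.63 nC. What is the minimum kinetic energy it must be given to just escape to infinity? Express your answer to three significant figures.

7.11×10⁻⁷ J

To just escape, total mechanical energy must reach zero at infinity: ½mv²_min + U = 0, so ½mv²_min = −U = |kQq|/r.
|U| = |kQq|/r = (8.99×10⁹ N·m²/C²)(3.63×10⁻⁹)(6.97×10⁻⁹)/(0.320) = 7.11×10⁻⁷ J.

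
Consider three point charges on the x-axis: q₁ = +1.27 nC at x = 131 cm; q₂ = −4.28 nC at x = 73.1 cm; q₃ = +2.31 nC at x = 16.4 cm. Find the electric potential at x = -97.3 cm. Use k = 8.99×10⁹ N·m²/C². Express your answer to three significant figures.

The total potential is the scalar sum of each charge's contribution, V = Σ kqᵢ/rᵢ.
Distances from the field point to each charge: r₁ = 2.28 m, r₂ = 1.70 m, r₃ = 1.14 m.
V = k[(1.27×10⁻⁹)/(2.28) + (-4.28×10⁻⁹)/(1.70) + (2.31×10⁻⁹)/(1.14)] = 0.685 V.

0.685 V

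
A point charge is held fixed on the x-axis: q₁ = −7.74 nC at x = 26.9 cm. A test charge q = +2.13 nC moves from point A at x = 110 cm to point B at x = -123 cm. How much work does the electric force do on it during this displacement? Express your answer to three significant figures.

-7.95×10⁻⁸ J

The work done by the electric force is W_field = −ΔU = −q(V_B − V_A) = q(V_A − V_B).
At A: distance to the source charge is 0.831 m; V_A = kq₁/r = -83.7 V.
At B: distance to the source charge is 1.50 m; V_B = kq₁/r = -46.4 V.
ΔV = V_B − V_A = 37.3 V.
W_field = −qΔV = −(2.13×10⁻⁹ C)(37.3 V) = -7.95×10⁻⁸ J.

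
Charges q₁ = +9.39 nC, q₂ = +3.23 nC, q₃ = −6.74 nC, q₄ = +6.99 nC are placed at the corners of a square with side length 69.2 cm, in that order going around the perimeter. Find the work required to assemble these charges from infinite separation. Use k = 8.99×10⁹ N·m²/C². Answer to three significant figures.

The assembly work is the sum of pairwise potential energies, U = Σ_{i<j} kqᵢqⱼ/rᵢⱼ.
The four side pairs have separation 0.692 m and the two diagonal pairs 0.979 m.
Summing all 6 pair terms gives U = -2.21×10⁻⁸ J.

-2.21×10⁻⁸ J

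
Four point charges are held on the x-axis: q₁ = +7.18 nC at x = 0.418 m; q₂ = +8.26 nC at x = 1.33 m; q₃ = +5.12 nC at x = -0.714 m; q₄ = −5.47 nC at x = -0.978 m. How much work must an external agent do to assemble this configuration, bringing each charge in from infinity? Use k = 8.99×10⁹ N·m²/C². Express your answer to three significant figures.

-3.20×10⁻⁷ J

The assembly work is the sum of pairwise potential energies, U = Σ_{i<j} kqᵢqⱼ/rᵢⱼ.
Pair separations: r₁₂ = 0.912 m, r₁₃ = 1.13 m, r₁₄ = 1.40 m, r₂₃ = 2.04 m, r₂₄ = 2.31 m, r₃₄ = 0.264 m.
Summing all 6 pair terms gives U = -3.20×10⁻⁷ J.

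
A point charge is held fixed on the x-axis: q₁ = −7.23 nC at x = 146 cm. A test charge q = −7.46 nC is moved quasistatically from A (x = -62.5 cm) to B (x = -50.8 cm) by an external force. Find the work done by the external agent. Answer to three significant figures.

For quasistatic motion the external work equals the change in potential energy: W_ext = qΔV = q(V_B − V_A).
At A: distance to the source charge is 2.08 m; V_A = kq₁/r = -31.2 V.
At B: distance to the source charge is 1.97 m; V_B = kq₁/r = -33.0 V.
ΔV = V_B − V_A = -1.85 V.
W_ext = qΔV = (-7.46×10⁻⁹ C)(-1.85 V) = 1.38×10⁻⁸ J.

1.38×10⁻⁸ J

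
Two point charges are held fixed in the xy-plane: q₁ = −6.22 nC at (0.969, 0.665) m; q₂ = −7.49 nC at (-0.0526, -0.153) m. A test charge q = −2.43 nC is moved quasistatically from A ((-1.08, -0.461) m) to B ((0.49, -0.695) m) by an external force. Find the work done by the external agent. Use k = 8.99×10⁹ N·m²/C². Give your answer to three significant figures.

For quasistatic motion the external work equals the change in potential energy: W_ext = qΔV = q(V_B − V_A).
At A: distances to the source charges are 2.34 m, 1.07 m; V_A = Σ kqᵢ/rᵢ = -86.7 V.
At B: distances to the source charges are 1.44 m, 0.767 m; V_B = Σ kqᵢ/rᵢ = -127 V.
ΔV = V_B − V_A = -39.9 V.
W_ext = qΔV = (-2.43×10⁻⁹ C)(-39.9 V) = 9.69×10⁻⁸ J.

9.69×10⁻⁸ J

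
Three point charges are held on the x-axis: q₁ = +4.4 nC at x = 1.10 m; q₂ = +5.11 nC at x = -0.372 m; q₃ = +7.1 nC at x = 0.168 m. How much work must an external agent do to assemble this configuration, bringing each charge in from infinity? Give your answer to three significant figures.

The work to assemble the configuration equals its total potential energy, U = Σ kqᵢqⱼ/rᵢⱼ over all pairs.
Pair separations: r₁₂ = 1.47 m, r₁₃ = 0.932 m, r₂₃ = 0.540 m.
U = (1.37×10⁻⁷) + (3.01×10⁻⁷) + (6.04×10⁻⁷) = 1.04×10⁻⁶ J.

1.04×10⁻⁶ J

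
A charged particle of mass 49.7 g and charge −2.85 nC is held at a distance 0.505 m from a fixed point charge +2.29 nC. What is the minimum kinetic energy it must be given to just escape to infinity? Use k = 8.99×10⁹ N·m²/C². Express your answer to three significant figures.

1.16×10⁻⁷ J

To just escape, total mechanical energy must reach zero at infinity: ½mv²_min + U = 0, so ½mv²_min = −U = |kQq|/r.
|U| = |kQq|/r = (8.99×10⁹ N·m²/C²)(2.29×10⁻⁹)(2.85×10⁻⁹)/(0.505) = 1.16×10⁻⁷ J.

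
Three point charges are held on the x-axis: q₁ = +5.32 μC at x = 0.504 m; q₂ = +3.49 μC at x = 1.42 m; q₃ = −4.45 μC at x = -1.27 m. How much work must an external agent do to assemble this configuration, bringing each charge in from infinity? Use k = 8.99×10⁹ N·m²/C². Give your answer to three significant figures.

0.0103 J

The assembly work is the sum of pairwise potential energies, U = Σ_{i<j} kqᵢqⱼ/rᵢⱼ.
Pair separations: r₁₂ = 0.916 m, r₁₃ = 1.77 m, r₂₃ = 2.69 m.
U = (0.182) + (-0.120) + (-0.0519) = 0.0103 J.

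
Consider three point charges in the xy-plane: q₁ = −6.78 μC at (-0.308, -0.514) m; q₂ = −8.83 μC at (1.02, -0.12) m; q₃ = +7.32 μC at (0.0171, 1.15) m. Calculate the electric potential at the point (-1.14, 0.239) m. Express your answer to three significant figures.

Electric potential is a scalar, so the contributions from each charge add algebraically: V = Σ kqᵢ/rᵢ.
Distances from the field point to each charge: r₁ = 1.12 m, r₂ = 2.19 m, r₃ = 1.47 m.
V = k[(-6.78×10⁻⁶)/(1.12) + (-8.83×10⁻⁶)/(2.19) + (7.32×10⁻⁶)/(1.47)] = -4.59×10⁴ V.

-4.59×10⁴ V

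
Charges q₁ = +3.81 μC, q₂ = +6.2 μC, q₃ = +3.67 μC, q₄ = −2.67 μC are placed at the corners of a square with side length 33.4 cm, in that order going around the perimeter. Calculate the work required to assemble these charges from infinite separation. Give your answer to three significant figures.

The work to assemble the configuration equals its total potential energy, U = Σ kqᵢqⱼ/rᵢⱼ over all pairs.
The four side pairs have separation 0.334 m and the two diagonal pairs 0.472 m.
Summing all 6 pair terms gives U = 0.662 J.

0.662 J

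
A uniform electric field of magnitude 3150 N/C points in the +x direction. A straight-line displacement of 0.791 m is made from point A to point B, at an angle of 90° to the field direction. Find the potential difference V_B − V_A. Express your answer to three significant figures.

Only the component of displacement along E changes the potential: ΔV = −E·d·cosθ.
ΔV = −(3150 V/m)(0.791 m)cos90° = 0 V.

0 V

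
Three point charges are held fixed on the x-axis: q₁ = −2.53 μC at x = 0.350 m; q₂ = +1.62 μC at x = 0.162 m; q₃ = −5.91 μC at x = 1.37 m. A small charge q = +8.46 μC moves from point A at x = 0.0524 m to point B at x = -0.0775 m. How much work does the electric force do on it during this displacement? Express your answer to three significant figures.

0.383 J

The work done by the electric force is W_field = −ΔU = −q(V_B − V_A) = q(V_A − V_B).
At A: distances to the source charges are 0.298 m, 0.110 m, 1.32 m; V_A = Σ kqᵢ/rᵢ = 1.61×10⁴ V.
At B: distances to the source charges are 0.427 m, 0.239 m, 1.45 m; V_B = Σ kqᵢ/rᵢ = -2.91×10⁴ V.
ΔV = V_B − V_A = -4.52×10⁴ V.
W_field = −qΔV = −(8.46×10⁻⁶ C)(-4.52×10⁴ V) = 0.383 J.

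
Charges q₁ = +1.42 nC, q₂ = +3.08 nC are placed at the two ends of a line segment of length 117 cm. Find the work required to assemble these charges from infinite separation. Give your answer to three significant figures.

The work to assemble the configuration equals its total potential energy, U = Σ kqᵢqⱼ/rᵢⱼ over all pairs.
The separation is r = 1.17 m.
U = (3.36×10⁻⁸) = 3.36×10⁻⁸ J.

3.36×10⁻⁸ J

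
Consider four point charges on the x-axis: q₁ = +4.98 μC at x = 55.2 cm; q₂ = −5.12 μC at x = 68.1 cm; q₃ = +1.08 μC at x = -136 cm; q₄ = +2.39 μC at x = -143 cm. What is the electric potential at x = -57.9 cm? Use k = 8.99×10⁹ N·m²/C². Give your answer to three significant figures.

4.07×10⁴ V

Electric potential is a scalar, so the contributions from each charge add algebraically: V = Σ kqᵢ/rᵢ.
Distances from the field point to each charge: r₁ = 1.13 m, r₂ = 1.26 m, r₃ = 0.781 m, r₄ = 0.851 m.
V = k[(4.98×10⁻⁶)/(1.13) + (-5.12×10⁻⁶)/(1.26) + (1.08×10⁻⁶)/(0.781) + (2.39×10⁻⁶)/(0.851)] = 4.07×10⁴ V.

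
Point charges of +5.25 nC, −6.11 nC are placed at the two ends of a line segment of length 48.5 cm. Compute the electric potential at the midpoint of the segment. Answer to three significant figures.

The total potential is the scalar sum of each charge's contribution, V = Σ kqᵢ/rᵢ.
Each charge is 0.242 m from the midpoint.
V = k[(5.25×10⁻⁹)/(0.242) + (-6.11×10⁻⁹)/(0.242)] = -31.9 V.

-31.9 V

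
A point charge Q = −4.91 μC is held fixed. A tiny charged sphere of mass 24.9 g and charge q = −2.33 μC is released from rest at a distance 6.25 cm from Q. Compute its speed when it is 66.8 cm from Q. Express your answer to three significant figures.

10.9 m/s

Only the electrostatic force acts, so mechanical energy is conserved: ½mv² = U₁ − U₂ = kQq(1/r₁ − 1/r₂).
U₁ − U₂ = (8.99×10⁹ N·m²/C²)(-4.91×10⁻⁶ C)(-2.33×10⁻⁶ C)(1/0.0625 − 1/0.668) = 1.49 J.
v = √(2·1.49/0.0249) = 10.9 m/s.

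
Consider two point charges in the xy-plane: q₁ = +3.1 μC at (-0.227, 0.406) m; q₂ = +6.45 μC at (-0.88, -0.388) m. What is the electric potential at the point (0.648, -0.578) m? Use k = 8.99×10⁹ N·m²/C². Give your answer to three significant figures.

Electric potential is a scalar, so the contributions from each charge add algebraically: V = Σ kqᵢ/rᵢ.
Distances from the field point to each charge: r₁ = 1.32 m, r₂ = 1.54 m.
V = k[(3.10×10⁻⁶)/(1.32) + (6.45×10⁻⁶)/(1.54)] = 5.88×10⁴ V.

5.88×10⁴ V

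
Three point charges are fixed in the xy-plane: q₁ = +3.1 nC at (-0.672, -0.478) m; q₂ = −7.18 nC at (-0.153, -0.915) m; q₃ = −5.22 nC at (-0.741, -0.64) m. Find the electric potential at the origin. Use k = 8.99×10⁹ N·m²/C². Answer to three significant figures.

Electric potential is a scalar, so the contributions from each charge add algebraically: V = Σ kqᵢ/rᵢ.
Distances from the field point to each charge: r₁ = 0.825 m, r₂ = 0.928 m, r₃ = 0.979 m.
V = k[(3.10×10⁻⁹)/(0.825) + (-7.18×10⁻⁹)/(0.928) + (-5.22×10⁻⁹)/(0.979)] = -83.7 V.

-83.7 V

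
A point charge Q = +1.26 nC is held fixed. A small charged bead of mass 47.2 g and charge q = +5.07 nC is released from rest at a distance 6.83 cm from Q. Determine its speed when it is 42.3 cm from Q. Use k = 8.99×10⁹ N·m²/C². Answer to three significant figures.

5.47×10⁻³ m/s

Only the electrostatic force acts, so mechanical energy is conserved: ½mv² = U₁ − U₂ = kQq(1/r₁ − 1/r₂).
U₁ − U₂ = (8.99×10⁹ N·m²/C²)(1.26×10⁻⁹ C)(5.07×10⁻⁹ C)(1/0.0683 − 1/0.423) = 7.05×10⁻⁷ J.
v = √(2·7.05×10⁻⁷/0.0472) = 5.47×10⁻³ m/s.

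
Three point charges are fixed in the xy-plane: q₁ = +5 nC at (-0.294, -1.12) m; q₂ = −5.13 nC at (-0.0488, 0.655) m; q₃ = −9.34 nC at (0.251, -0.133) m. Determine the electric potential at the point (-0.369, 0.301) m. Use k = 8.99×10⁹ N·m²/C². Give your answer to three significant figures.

-176 V

The total potential is the scalar sum of each charge's contribution, V = Σ kqᵢ/rᵢ.
Distances from the field point to each charge: r₁ = 1.42 m, r₂ = 0.477 m, r₃ = 0.757 m.
V = k[(5.00×10⁻⁹)/(1.42) + (-5.13×10⁻⁹)/(0.477) + (-9.34×10⁻⁹)/(0.757)] = -176 V.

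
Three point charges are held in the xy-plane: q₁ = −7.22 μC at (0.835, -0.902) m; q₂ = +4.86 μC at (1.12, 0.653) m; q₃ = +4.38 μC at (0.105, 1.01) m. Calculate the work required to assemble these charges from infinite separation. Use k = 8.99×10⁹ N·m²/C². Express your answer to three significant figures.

The assembly work is the sum of pairwise potential energies, U = Σ_{i<j} kqᵢqⱼ/rᵢⱼ.
Pair separations: r₁₂ = 1.58 m, r₁₃ = 2.05 m, r₂₃ = 1.08 m.
U = (-0.200) + (-0.139) + (0.178) = -0.161 J.

-0.161 J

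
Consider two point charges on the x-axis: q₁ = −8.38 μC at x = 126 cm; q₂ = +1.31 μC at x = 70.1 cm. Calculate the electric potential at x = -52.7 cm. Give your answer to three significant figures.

Electric potential is a scalar, so the contributions from each charge add algebraically: V = Σ kqᵢ/rᵢ.
Distances from the field point to each charge: r₁ = 1.79 m, r₂ = 1.23 m.
V = k[(-8.38×10⁻⁶)/(1.79) + (1.31×10⁻⁶)/(1.23)] = -3.26×10⁴ V.

-3.26×10⁴ V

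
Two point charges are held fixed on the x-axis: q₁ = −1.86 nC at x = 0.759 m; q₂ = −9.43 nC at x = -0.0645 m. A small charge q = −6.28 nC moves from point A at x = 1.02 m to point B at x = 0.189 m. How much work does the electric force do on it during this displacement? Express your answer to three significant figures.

The work done by the electric force is W_field = −ΔU = −q(V_B − V_A) = q(V_A − V_B).
At A: distances to the source charges are 0.261 m, 1.08 m; V_A = Σ kqᵢ/rᵢ = -142 V.
At B: distances to the source charges are 0.570 m, 0.254 m; V_B = Σ kqᵢ/rᵢ = -364 V.
ΔV = V_B − V_A = -222 V.
W_field = −qΔV = −(-6.28×10⁻⁹ C)(-222 V) = -1.39×10⁻⁶ J.

-1.39×10⁻⁶ J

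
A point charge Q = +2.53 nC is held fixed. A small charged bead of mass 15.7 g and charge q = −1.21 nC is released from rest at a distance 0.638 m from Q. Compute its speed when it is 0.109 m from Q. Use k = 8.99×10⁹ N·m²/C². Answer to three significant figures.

Only the electrostatic force acts, so mechanical energy is conserved: ½mv² = U₁ − U₂ = kQq(1/r₁ − 1/r₂).
U₁ − U₂ = (8.99×10⁹ N·m²/C²)(2.53×10⁻⁹ C)(-1.21×10⁻⁹ C)(1/0.638 − 1/0.109) = 2.09×10⁻⁷ J.
v = √(2·2.09×10⁻⁷/0.0157) = 5.16×10⁻³ m/s.

5.16×10⁻³ m/s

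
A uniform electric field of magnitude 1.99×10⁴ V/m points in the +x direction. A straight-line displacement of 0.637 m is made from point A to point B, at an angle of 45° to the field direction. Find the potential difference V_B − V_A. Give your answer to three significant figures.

Only the component of displacement along E changes the potential: ΔV = −E·d·cosθ.
ΔV = −(1.99×10⁴ V/m)(0.637 m)cos45° = -8960 V.

-8960 V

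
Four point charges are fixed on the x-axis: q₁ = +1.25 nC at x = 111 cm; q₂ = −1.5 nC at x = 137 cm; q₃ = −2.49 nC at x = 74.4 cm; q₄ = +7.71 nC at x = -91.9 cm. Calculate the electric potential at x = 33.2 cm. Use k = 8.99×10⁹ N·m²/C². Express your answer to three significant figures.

The total potential is the scalar sum of each charge's contribution, V = Σ kqᵢ/rᵢ.
Distances from the field point to each charge: r₁ = 0.778 m, r₂ = 1.04 m, r₃ = 0.412 m, r₄ = 1.25 m.
V = k[(1.25×10⁻⁹)/(0.778) + (-1.50×10⁻⁹)/(1.04) + (-2.49×10⁻⁹)/(0.412) + (7.71×10⁻⁹)/(1.25)] = 2.53 V.

2.53 V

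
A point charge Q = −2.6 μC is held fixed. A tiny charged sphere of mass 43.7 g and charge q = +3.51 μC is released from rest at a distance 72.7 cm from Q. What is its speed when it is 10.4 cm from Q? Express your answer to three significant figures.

Only the electrostatic force acts, so mechanical energy is conserved: ½mv² = U₁ − U₂ = kQq(1/r₁ − 1/r₂).
U₁ − U₂ = (8.99×10⁹ N·m²/C²)(-2.60×10⁻⁶ C)(3.51×10⁻⁶ C)(1/0.727 − 1/0.104) = 0.676 J.
v = √(2·0.676/0.0437) = 5.56 m/s.

5.56 m/s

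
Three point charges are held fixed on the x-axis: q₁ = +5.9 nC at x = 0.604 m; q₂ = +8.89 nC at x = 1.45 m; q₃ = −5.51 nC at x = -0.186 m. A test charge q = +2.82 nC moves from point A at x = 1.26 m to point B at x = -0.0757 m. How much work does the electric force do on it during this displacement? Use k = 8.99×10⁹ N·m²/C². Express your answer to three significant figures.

The work done by the electric force is W_field = −ΔU = −q(V_B − V_A) = q(V_A − V_B).
At A: distances to the source charges are 0.656 m, 0.190 m, 1.45 m; V_A = Σ kqᵢ/rᵢ = 467 V.
At B: distances to the source charges are 0.680 m, 1.53 m, 0.110 m; V_B = Σ kqᵢ/rᵢ = -319 V.
ΔV = V_B − V_A = -786 V.
W_field = −qΔV = −(2.82×10⁻⁹ C)(-786 V) = 2.22×10⁻⁶ J.

2.22×10⁻⁶ J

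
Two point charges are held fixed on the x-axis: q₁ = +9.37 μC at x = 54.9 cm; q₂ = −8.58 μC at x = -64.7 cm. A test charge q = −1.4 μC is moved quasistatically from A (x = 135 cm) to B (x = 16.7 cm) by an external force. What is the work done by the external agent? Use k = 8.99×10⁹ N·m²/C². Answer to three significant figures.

For quasistatic motion the external work equals the change in potential energy: W_ext = qΔV = q(V_B − V_A).
At A: distances to the source charges are 0.801 m, 2.00 m; V_A = Σ kqᵢ/rᵢ = 6.65×10⁴ V.
At B: distances to the source charges are 0.382 m, 0.814 m; V_B = Σ kqᵢ/rᵢ = 1.26×10⁵ V.
ΔV = V_B − V_A = 5.92×10⁴ V.
W_ext = qΔV = (-1.40×10⁻⁶ C)(5.92×10⁴ V) = -0.0829 J.

-0.0829 J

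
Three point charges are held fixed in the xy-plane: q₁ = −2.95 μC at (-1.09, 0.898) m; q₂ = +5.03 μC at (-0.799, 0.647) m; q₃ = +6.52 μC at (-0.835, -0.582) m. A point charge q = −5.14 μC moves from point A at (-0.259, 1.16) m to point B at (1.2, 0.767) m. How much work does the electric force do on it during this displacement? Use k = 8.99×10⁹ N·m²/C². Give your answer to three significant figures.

-0.140 J

The work done by the electric force is W_field = −ΔU = −q(V_B − V_A) = q(V_A − V_B).
At A: distances to the source charges are 0.871 m, 0.745 m, 1.83 m; V_A = Σ kqᵢ/rᵢ = 6.22×10⁴ V.
At B: distances to the source charges are 2.29 m, 2.00 m, 2.44 m; V_B = Σ kqᵢ/rᵢ = 3.50×10⁴ V.
ΔV = V_B − V_A = -2.72×10⁴ V.
W_field = −qΔV = −(-5.14×10⁻⁶ C)(-2.72×10⁴ V) = -0.140 J.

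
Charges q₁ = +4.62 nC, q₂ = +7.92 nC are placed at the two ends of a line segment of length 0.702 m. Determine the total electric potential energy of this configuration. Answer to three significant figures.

The work to assemble the configuration equals its total potential energy, U = Σ kqᵢqⱼ/rᵢⱼ over all pairs.
The separation is r = 0.702 m.
U = (4.69×10⁻⁷) = 4.69×10⁻⁷ J.

4.69×10⁻⁷ J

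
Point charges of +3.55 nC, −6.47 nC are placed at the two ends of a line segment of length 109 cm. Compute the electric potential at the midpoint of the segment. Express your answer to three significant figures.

-48.2 V

Electric potential is a scalar, so the contributions from each charge add algebraically: V = Σ kqᵢ/rᵢ.
Each charge is 0.545 m from the midpoint.
V = k[(3.55×10⁻⁹)/(0.545) + (-6.47×10⁻⁹)/(0.545)] = -48.2 V.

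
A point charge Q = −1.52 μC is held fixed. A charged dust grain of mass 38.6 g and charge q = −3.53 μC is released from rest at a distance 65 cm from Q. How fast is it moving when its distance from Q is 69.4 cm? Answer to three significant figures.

0.494 m/s

Only the electrostatic force acts, so mechanical energy is conserved: ½mv² = U₁ − U₂ = kQq(1/r₁ − 1/r₂).
U₁ − U₂ = (8.99×10⁹ N·m²/C²)(-1.52×10⁻⁶ C)(-3.53×10⁻⁶ C)(1/0.650 − 1/0.694) = 4.70×10⁻³ J.
v = √(2·4.70×10⁻³/0.0386) = 0.494 m/s.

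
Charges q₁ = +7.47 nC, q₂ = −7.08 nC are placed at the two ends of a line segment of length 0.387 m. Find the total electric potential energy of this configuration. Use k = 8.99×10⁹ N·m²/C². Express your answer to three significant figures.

The work to assemble the configuration equals its total potential energy, U = Σ kqᵢqⱼ/rᵢⱼ over all pairs.
The separation is r = 0.387 m.
U = (-1.23×10⁻⁶) = -1.23×10⁻⁶ J.

-1.23×10⁻⁶ J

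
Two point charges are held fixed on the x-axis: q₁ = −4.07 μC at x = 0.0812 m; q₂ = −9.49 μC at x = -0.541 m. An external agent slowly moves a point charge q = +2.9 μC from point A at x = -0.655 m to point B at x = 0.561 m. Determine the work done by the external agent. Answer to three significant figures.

For quasistatic motion the external work equals the change in potential energy: W_ext = qΔV = q(V_B − V_A).
At A: distances to the source charges are 0.736 m, 0.114 m; V_A = Σ kqᵢ/rᵢ = -7.98×10⁵ V.
At B: distances to the source charges are 0.480 m, 1.10 m; V_B = Σ kqᵢ/rᵢ = -1.54×10⁵ V.
ΔV = V_B − V_A = 6.44×10⁵ V.
W_ext = qΔV = (2.90×10⁻⁶ C)(6.44×10⁵ V) = 1.87 J.

1.87 J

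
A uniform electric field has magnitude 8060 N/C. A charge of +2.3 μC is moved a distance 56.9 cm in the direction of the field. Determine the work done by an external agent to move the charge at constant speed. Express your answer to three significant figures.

-0.0105 J

The potential change for a displacement 56.9 cm in the direction of the field is ΔV = −Ed = -4590 V.
W_ext = qΔV = -0.0105 J.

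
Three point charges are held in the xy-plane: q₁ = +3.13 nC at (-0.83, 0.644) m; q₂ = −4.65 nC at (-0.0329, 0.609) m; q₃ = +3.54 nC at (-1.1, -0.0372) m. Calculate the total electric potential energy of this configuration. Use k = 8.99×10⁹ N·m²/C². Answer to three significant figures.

-1.47×10⁻⁷ J

The assembly work is the sum of pairwise potential energies, U = Σ_{i<j} kqᵢqⱼ/rᵢⱼ.
Pair separations: r₁₂ = 0.798 m, r₁₃ = 0.733 m, r₂₃ = 1.25 m.
U = (-1.64×10⁻⁷) + (1.36×10⁻⁷) + (-1.19×10⁻⁷) = -1.47×10⁻⁷ J.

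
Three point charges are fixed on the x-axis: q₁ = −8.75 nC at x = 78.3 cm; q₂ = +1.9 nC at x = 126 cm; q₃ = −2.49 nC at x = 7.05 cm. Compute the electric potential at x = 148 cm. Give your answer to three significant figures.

Electric potential is a scalar, so the contributions from each charge add algebraically: V = Σ kqᵢ/rᵢ.
Distances from the field point to each charge: r₁ = 0.697 m, r₂ = 0.220 m, r₃ = 1.41 m.
V = k[(-8.75×10⁻⁹)/(0.697) + (1.90×10⁻⁹)/(0.220) + (-2.49×10⁻⁹)/(1.41)] = -51.1 V.

-51.1 V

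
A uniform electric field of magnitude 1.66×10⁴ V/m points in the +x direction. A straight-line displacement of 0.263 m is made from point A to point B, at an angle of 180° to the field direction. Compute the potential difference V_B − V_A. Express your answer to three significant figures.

4370 V

Only the component of displacement along E changes the potential: ΔV = −E·d·cosθ.
ΔV = −(1.66×10⁴ V/m)(0.263 m)cos180° = 4370 V.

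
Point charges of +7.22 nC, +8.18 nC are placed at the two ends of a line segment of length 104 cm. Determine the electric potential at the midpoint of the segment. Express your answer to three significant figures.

The total potential is the scalar sum of each charge's contribution, V = Σ kqᵢ/rᵢ.
Each charge is 0.520 m from the midpoint.
V = k[(7.22×10⁻⁹)/(0.520) + (8.18×10⁻⁹)/(0.520)] = 266 V.

266 V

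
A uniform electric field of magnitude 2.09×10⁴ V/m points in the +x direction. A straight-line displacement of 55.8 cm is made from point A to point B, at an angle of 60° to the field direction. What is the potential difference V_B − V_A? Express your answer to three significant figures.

Only the component of displacement along E changes the potential: ΔV = −E·d·cosθ.
ΔV = −(2.09×10⁴ V/m)(0.558 m)cos60° = -5830 V.

-5830 V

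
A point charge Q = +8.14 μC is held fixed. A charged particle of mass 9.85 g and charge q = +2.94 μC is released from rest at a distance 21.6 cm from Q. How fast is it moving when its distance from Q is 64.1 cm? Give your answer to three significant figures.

Only the electrostatic force acts, so mechanical energy is conserved: ½mv² = U₁ − U₂ = kQq(1/r₁ − 1/r₂).
U₁ − U₂ = (8.99×10⁹ N·m²/C²)(8.14×10⁻⁶ C)(2.94×10⁻⁶ C)(1/0.216 − 1/0.641) = 0.660 J.
v = √(2·0.660/9.85×10⁻³) = 11.6 m/s.

11.6 m/s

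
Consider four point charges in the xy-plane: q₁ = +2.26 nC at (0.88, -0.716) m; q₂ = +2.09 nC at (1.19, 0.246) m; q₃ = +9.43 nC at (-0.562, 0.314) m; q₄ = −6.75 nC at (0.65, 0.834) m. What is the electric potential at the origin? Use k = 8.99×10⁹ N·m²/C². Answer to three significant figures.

108 V

The total potential is the scalar sum of each charge's contribution, V = Σ kqᵢ/rᵢ.
Distances from the field point to each charge: r₁ = 1.13 m, r₂ = 1.22 m, r₃ = 0.644 m, r₄ = 1.06 m.
V = k[(2.26×10⁻⁹)/(1.13) + (2.09×10⁻⁹)/(1.22) + (9.43×10⁻⁹)/(0.644) + (-6.75×10⁻⁹)/(1.06)] = 108 V.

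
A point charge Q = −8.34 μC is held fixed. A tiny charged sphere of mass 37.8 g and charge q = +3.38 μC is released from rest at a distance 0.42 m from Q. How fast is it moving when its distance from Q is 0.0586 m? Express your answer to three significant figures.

Only the electrostatic force acts, so mechanical energy is conserved: ½mv² = U₁ − U₂ = kQq(1/r₁ − 1/r₂).
U₁ − U₂ = (8.99×10⁹ N·m²/C²)(-8.34×10⁻⁶ C)(3.38×10⁻⁶ C)(1/0.420 − 1/0.0586) = 3.72 J.
v = √(2·3.72/0.0378) = 14.0 m/s.

14.0 m/s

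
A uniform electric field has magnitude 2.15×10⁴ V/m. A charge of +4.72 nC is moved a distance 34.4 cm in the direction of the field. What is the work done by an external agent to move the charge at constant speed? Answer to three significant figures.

The potential change for a displacement 34.4 cm in the direction of the field is ΔV = −Ed = -7400 V.
W_ext = qΔV = -3.49×10⁻⁵ J.

-3.49×10⁻⁵ J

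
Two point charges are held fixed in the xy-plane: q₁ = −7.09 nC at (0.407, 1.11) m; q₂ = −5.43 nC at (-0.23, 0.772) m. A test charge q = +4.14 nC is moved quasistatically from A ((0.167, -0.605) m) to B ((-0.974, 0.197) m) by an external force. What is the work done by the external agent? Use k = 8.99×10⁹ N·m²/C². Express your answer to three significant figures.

-8.09×10⁻⁸ J

For quasistatic motion the external work equals the change in potential energy: W_ext = qΔV = q(V_B − V_A).
At A: distances to the source charges are 1.73 m, 1.43 m; V_A = Σ kqᵢ/rᵢ = -70.9 V.
At B: distances to the source charges are 1.66 m, 0.940 m; V_B = Σ kqᵢ/rᵢ = -90.4 V.
ΔV = V_B − V_A = -19.5 V.
W_ext = qΔV = (4.14×10⁻⁹ C)(-19.5 V) = -8.09×10⁻⁸ J.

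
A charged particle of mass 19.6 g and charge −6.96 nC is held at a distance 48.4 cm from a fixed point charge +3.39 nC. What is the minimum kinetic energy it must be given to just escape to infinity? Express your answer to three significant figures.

To just escape, total mechanical energy must reach zero at infinity: ½mv²_min + U = 0, so ½mv²_min = −U = |kQq|/r.
|U| = |kQq|/r = (8.99×10⁹ N·m²/C²)(3.39×10⁻⁹)(6.96×10⁻⁹)/(0.484) = 4.38×10⁻⁷ J.

4.38×10⁻⁷ J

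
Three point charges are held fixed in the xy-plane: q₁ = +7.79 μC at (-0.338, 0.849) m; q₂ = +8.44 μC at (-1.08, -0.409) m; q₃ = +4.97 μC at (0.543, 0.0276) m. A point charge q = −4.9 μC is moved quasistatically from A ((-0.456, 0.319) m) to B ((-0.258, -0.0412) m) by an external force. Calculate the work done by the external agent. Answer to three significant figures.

For quasistatic motion the external work equals the change in potential energy: W_ext = qΔV = q(V_B − V_A).
At A: distances to the source charges are 0.543 m, 0.959 m, 1.04 m; V_A = Σ kqᵢ/rᵢ = 2.51×10⁵ V.
At B: distances to the source charges are 0.894 m, 0.901 m, 0.804 m; V_B = Σ kqᵢ/rᵢ = 2.18×10⁵ V.
ΔV = V_B − V_A = -3.29×10⁴ V.
W_ext = qΔV = (-4.90×10⁻⁶ C)(-3.29×10⁴ V) = 0.161 J.

0.161 J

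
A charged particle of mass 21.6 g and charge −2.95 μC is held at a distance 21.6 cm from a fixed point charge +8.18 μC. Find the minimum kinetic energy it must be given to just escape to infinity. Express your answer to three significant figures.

To just escape, total mechanical energy must reach zero at infinity: ½mv²_min + U = 0, so ½mv²_min = −U = |kQq|/r.
|U| = |kQq|/r = (8.99×10⁹ N·m²/C²)(8.18×10⁻⁶)(2.95×10⁻⁶)/(0.216) = 1.00 J.

1.00 J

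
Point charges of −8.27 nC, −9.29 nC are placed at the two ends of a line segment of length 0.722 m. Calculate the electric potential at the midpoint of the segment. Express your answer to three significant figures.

-437 V

Electric potential is a scalar, so the contributions from each charge add algebraically: V = Σ kqᵢ/rᵢ.
Each charge is 0.361 m from the midpoint.
V = k[(-8.27×10⁻⁹)/(0.361) + (-9.29×10⁻⁹)/(0.361)] = -437 V.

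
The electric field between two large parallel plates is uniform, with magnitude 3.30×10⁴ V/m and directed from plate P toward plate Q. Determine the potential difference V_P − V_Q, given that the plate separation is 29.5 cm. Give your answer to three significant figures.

In a uniform field, potential decreases in the direction of E: ΔV = −E·d for a displacement d parallel to E.
Going from Q to P is a displacement of 29.5 cm opposite to the field, so V_P − V_Q = +Ed = 9740 V.

9740 V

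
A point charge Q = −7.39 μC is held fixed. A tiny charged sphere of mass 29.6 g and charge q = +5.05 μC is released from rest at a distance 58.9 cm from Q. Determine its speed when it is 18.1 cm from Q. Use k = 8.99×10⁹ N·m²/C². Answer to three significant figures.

9.31 m/s

Only the electrostatic force acts, so mechanical energy is conserved: ½mv² = U₁ − U₂ = kQq(1/r₁ − 1/r₂).
U₁ − U₂ = (8.99×10⁹ N·m²/C²)(-7.39×10⁻⁶ C)(5.05×10⁻⁶ C)(1/0.589 − 1/0.181) = 1.28 J.
v = √(2·1.28/0.0296) = 9.31 m/s.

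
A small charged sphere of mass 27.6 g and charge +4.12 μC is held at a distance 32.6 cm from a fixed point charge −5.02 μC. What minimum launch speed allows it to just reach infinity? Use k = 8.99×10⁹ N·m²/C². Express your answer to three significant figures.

To just escape, total mechanical energy must reach zero at infinity: ½mv²_min + U = 0, so ½mv²_min = −U = |kQq|/r.
|U| = |kQq|/r = (8.99×10⁹ N·m²/C²)(5.02×10⁻⁶)(4.12×10⁻⁶)/(0.326) = 0.570 J.
v_min = √(2|U|/m) = √(2·0.570/0.0276) = 6.43 m/s.

6.43 m/s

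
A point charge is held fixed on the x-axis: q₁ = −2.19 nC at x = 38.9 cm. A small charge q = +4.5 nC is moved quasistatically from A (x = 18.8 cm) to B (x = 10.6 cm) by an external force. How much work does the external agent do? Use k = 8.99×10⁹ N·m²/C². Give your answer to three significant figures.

1.28×10⁻⁷ J

For quasistatic motion the external work equals the change in potential energy: W_ext = qΔV = q(V_B − V_A).
At A: distance to the source charge is 0.201 m; V_A = kq₁/r = -98.0 V.
At B: distance to the source charge is 0.283 m; V_B = kq₁/r = -69.6 V.
ΔV = V_B − V_A = 28.4 V.
W_ext = qΔV = (4.50×10⁻⁹ C)(28.4 V) = 1.28×10⁻⁷ J.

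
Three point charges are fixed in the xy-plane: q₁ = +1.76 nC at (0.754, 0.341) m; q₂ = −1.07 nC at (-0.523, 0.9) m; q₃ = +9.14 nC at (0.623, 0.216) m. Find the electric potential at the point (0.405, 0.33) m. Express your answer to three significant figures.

The total potential is the scalar sum of each charge's contribution, V = Σ kqᵢ/rᵢ.
Distances from the field point to each charge: r₁ = 0.349 m, r₂ = 1.09 m, r₃ = 0.246 m.
V = k[(1.76×10⁻⁹)/(0.349) + (-1.07×10⁻⁹)/(1.09) + (9.14×10⁻⁹)/(0.246)] = 370 V.

370 V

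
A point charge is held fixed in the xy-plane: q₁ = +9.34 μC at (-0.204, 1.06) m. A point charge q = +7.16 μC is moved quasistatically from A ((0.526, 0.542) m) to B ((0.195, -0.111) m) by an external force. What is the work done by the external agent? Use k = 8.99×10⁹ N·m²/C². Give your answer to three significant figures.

-0.186 J

For quasistatic motion the external work equals the change in potential energy: W_ext = qΔV = q(V_B − V_A).
At A: distance to the source charge is 0.895 m; V_A = kq₁/r = 9.38×10⁴ V.
At B: distance to the source charge is 1.24 m; V_B = kq₁/r = 6.79×10⁴ V.
ΔV = V_B − V_A = -2.59×10⁴ V.
W_ext = qΔV = (7.16×10⁻⁶ C)(-2.59×10⁴ V) = -0.186 J.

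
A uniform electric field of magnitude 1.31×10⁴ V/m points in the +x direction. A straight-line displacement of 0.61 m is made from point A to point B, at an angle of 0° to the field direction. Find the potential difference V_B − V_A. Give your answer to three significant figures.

Only the component of displacement along E changes the potential: ΔV = −E·d·cosθ.
ΔV = −(1.31×10⁴ V/m)(0.610 m)cos0° = -7990 V.

-7990 V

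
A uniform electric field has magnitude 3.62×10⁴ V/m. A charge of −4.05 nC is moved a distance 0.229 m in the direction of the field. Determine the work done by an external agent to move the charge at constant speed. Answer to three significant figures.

The potential change for a displacement 0.229 m in the direction of the field is ΔV = −Ed = -8290 V.
W_ext = qΔV = 3.36×10⁻⁵ J.

3.36×10⁻⁵ J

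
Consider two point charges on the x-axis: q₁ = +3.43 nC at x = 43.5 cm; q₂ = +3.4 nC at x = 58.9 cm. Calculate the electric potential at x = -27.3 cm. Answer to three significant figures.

The total potential is the scalar sum of each charge's contribution, V = Σ kqᵢ/rᵢ.
Distances from the field point to each charge: r₁ = 0.708 m, r₂ = 0.862 m.
V = k[(3.43×10⁻⁹)/(0.708) + (3.40×10⁻⁹)/(0.862)] = 79.0 V.

79.0 V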